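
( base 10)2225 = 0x8b1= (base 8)4261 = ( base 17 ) 7bf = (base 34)1VF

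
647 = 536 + 111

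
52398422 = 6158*8509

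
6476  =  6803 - 327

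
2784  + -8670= -5886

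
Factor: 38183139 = 3^2*17^1 *249563^1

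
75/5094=25/1698 = 0.01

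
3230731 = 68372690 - 65141959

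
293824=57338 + 236486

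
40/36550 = 4/3655 = 0.00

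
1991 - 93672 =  - 91681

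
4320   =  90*48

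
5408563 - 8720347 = - 3311784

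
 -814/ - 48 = 16+ 23/24= 16.96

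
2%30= 2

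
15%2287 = 15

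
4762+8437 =13199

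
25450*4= 101800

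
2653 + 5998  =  8651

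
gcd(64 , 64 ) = 64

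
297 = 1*297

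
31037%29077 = 1960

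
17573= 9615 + 7958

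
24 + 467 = 491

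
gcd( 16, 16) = 16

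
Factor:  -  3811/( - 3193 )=37/31 = 31^(-1 )*37^1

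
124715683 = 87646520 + 37069163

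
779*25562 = 19912798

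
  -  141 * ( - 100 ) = 14100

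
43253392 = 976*44317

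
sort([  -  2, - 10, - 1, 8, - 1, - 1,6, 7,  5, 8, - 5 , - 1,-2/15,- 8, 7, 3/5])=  [ - 10,- 8, - 5,- 2, - 1, - 1, - 1, - 1, - 2/15, 3/5, 5, 6, 7,7, 8, 8] 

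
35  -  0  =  35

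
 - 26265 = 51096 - 77361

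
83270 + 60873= 144143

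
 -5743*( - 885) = 5082555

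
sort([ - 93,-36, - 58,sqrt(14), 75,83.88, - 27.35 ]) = [ - 93, - 58,-36,-27.35, sqrt (14), 75,83.88] 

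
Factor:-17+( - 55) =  - 72 = - 2^3*3^2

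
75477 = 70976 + 4501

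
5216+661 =5877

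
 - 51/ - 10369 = 51/10369 = 0.00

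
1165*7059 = 8223735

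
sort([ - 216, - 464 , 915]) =[ - 464,-216, 915 ]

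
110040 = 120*917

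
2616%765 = 321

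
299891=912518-612627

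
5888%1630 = 998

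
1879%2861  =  1879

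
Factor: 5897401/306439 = 7^( - 1) * 491^1* 12011^1*43777^ ( - 1)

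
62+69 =131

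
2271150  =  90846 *25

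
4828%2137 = 554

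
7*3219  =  22533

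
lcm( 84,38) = 1596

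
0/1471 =0 =0.00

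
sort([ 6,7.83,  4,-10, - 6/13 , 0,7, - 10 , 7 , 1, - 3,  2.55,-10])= [ - 10,-10,-10, - 3,-6/13,  0,  1, 2.55,4, 6,7, 7, 7.83 ] 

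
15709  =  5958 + 9751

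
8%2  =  0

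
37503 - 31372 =6131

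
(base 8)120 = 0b1010000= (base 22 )3e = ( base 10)80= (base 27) 2q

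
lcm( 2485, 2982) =14910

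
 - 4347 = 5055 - 9402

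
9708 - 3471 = 6237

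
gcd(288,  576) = 288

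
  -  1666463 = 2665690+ - 4332153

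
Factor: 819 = 3^2*7^1* 13^1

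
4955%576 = 347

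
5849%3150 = 2699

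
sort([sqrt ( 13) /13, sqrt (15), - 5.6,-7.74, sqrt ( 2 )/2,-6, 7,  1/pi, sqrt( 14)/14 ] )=[ - 7.74, - 6,- 5.6 , sqrt( 14 )/14,sqrt( 13)/13,1/pi,sqrt( 2 ) /2, sqrt(15 ),7]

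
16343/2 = 16343/2 = 8171.50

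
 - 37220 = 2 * (-18610)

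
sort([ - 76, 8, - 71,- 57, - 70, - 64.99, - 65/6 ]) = [ - 76, - 71, - 70, - 64.99, - 57, - 65/6, 8 ]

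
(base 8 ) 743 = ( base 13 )2B2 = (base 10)483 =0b111100011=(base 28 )H7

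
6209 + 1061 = 7270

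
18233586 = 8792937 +9440649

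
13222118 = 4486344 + 8735774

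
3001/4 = 750  +  1/4= 750.25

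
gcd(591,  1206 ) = 3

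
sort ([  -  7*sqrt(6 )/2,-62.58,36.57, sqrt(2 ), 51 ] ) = [  -  62.58, - 7* sqrt ( 6) /2,sqrt(2),36.57, 51 ] 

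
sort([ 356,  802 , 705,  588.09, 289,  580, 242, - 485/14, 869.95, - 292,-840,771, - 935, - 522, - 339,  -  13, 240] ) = [ - 935,  -  840, - 522,-339, - 292, - 485/14, - 13,240 , 242, 289 , 356,580 , 588.09 , 705, 771, 802, 869.95 ]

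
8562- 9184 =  - 622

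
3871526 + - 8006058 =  - 4134532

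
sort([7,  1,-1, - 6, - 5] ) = [ - 6, - 5 , - 1, 1,7]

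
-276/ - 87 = 92/29 = 3.17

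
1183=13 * 91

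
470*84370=39653900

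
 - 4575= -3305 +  - 1270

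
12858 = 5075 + 7783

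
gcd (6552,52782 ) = 6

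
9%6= 3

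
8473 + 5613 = 14086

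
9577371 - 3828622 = 5748749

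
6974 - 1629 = 5345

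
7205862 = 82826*87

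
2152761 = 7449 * 289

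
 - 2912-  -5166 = 2254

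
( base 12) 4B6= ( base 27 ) QC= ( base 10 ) 714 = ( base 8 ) 1312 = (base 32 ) MA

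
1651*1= 1651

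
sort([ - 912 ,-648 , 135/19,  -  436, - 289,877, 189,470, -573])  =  [-912,-648, - 573,  -  436,  -  289,135/19, 189,470, 877]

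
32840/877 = 37+391/877 = 37.45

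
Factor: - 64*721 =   -  2^6 *7^1 * 103^1=- 46144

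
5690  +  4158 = 9848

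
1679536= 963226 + 716310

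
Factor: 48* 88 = 4224 = 2^7*3^1 * 11^1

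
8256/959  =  8256/959= 8.61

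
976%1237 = 976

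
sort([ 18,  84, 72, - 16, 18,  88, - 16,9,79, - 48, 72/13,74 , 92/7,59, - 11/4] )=[ - 48 , - 16, - 16, - 11/4,  72/13, 9,92/7 , 18 , 18,59,  72,  74, 79,84,88] 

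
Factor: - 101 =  - 101^1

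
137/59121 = 137/59121 = 0.00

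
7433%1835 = 93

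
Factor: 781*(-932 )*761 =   -  553925812 = - 2^2 * 11^1*71^1*233^1*761^1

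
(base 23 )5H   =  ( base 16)84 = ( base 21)66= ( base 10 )132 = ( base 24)5c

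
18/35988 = 3/5998= 0.00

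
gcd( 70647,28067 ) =1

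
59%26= 7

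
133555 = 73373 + 60182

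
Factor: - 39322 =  - 2^1 * 19661^1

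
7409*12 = 88908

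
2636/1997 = 1 + 639/1997 = 1.32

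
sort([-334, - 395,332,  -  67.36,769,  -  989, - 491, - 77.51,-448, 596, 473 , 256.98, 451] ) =[ - 989,-491, - 448, - 395, - 334, - 77.51, - 67.36, 256.98,  332 , 451 , 473 , 596, 769 ]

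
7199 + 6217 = 13416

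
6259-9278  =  -3019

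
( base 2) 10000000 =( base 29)4C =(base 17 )79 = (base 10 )128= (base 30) 48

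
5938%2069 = 1800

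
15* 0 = 0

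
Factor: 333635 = 5^1 *53^1*1259^1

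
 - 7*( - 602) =4214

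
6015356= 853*7052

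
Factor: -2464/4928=-1/2  =  -2^( - 1)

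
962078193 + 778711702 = 1740789895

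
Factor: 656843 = 11^1*211^1*283^1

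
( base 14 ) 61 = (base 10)85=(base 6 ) 221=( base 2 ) 1010101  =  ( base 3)10011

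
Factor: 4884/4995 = 44/45 = 2^2*3^( - 2)*5^(-1 ) * 11^1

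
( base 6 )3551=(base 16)35B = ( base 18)2bd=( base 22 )1H1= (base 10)859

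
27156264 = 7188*3778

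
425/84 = 5 + 5/84 = 5.06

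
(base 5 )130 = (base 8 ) 50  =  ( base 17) 26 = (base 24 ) 1G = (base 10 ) 40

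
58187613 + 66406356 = 124593969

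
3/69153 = 1/23051= 0.00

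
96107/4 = 24026+3/4= 24026.75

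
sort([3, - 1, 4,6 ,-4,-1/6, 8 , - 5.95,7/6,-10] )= [ - 10 , - 5.95,-4, - 1, - 1/6,7/6, 3, 4,6,8]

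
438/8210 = 219/4105 = 0.05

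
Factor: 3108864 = 2^12*3^1*11^1*23^1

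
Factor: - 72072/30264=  - 3^1*7^1*11^1*97^( - 1) = - 231/97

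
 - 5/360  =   - 1/72  =  -0.01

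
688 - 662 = 26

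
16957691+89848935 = 106806626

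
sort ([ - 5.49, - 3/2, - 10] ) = [ - 10, - 5.49,-3/2] 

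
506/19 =506/19=26.63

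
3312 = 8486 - 5174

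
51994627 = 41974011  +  10020616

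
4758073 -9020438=- 4262365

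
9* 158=1422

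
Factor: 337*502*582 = 2^2*3^1*97^1*251^1*337^1 = 98459268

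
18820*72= 1355040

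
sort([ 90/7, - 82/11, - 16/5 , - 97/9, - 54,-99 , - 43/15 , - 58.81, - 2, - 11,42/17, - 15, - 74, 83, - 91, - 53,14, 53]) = [ - 99, - 91, - 74, - 58.81 , - 54, - 53, - 15, - 11, - 97/9  , - 82/11,  -  16/5, - 43/15,-2,42/17,  90/7,14, 53, 83]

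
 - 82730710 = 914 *(-90515)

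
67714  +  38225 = 105939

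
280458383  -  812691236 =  - 532232853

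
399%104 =87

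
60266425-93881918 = -33615493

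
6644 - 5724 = 920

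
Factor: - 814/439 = -2^1*11^1*37^1 * 439^( - 1 ) 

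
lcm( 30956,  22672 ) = 1609712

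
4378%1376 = 250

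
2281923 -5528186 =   -  3246263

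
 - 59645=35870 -95515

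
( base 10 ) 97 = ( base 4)1201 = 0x61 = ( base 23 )45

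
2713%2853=2713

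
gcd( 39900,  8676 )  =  12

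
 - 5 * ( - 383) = 1915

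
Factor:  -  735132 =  - 2^2*3^1*61261^1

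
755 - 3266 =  - 2511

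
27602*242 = 6679684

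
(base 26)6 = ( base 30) 6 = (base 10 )6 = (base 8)6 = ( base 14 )6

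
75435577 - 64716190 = 10719387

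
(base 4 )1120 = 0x58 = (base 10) 88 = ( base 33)2M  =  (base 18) 4G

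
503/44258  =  503/44258 = 0.01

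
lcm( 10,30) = 30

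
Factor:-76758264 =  - 2^3*3^2*11^1*17^1*5701^1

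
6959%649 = 469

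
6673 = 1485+5188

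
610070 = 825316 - 215246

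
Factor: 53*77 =4081 = 7^1*11^1 * 53^1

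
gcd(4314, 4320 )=6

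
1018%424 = 170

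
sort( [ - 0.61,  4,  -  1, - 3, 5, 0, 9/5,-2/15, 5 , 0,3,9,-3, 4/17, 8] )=[- 3, - 3, - 1,-0.61,-2/15, 0,0,4/17,  9/5, 3,4,5 , 5,  8,  9 ] 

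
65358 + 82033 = 147391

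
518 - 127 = 391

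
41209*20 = 824180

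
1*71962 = 71962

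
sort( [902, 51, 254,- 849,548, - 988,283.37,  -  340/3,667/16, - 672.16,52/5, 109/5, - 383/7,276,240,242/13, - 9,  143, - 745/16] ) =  [ - 988, - 849, - 672.16, - 340/3, - 383/7,  -  745/16, - 9,52/5,242/13,  109/5,  667/16,51,143, 240,254,276,283.37,548 , 902 ]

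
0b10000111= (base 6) 343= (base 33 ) 43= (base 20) 6f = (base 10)135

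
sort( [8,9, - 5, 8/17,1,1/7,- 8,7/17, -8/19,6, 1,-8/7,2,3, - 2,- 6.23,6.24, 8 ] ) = [- 8 , - 6.23, - 5, - 2, - 8/7, - 8/19,1/7, 7/17,8/17,1, 1,  2,3,  6,6.24, 8, 8,9]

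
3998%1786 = 426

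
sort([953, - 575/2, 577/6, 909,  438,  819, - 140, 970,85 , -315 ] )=[ - 315 , - 575/2 , - 140,85, 577/6,  438 , 819,909, 953, 970]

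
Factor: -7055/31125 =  - 3^(  -  1)*5^( - 2 )* 17^1 =- 17/75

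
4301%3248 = 1053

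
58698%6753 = 4674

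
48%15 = 3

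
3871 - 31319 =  - 27448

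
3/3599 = 3/3599 = 0.00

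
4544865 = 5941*765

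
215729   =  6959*31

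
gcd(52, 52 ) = 52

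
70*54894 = 3842580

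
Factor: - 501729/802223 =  - 3^1*29^1* 59^( - 1)* 73^1 * 79^1*13597^( - 1 ) 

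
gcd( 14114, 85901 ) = 1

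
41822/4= 10455+1/2 = 10455.50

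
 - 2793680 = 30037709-32831389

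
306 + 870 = 1176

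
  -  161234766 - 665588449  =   - 826823215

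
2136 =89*24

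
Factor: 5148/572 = 9 = 3^2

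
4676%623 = 315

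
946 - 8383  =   - 7437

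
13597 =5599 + 7998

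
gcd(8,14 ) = 2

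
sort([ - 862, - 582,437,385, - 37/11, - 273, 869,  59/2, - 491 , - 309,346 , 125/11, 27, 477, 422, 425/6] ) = [ - 862 , - 582, - 491, - 309, - 273, - 37/11,125/11, 27, 59/2 , 425/6 , 346,385,  422,437, 477,869 ]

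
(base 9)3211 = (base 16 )937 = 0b100100110111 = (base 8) 4467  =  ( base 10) 2359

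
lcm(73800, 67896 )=1697400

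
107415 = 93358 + 14057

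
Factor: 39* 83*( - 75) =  - 242775  =  -  3^2*5^2*13^1*83^1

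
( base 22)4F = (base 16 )67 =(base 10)103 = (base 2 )1100111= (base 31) 3a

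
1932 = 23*84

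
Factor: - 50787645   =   - 3^1*5^1*3385843^1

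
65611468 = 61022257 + 4589211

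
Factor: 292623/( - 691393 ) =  -3^1*31^( - 1)*103^1*947^1*22303^( - 1)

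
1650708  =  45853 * 36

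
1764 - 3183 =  - 1419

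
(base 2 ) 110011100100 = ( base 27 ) 4E6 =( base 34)2T2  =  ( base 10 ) 3300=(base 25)570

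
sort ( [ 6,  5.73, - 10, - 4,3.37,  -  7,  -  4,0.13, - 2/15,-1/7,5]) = [ - 10, - 7,-4, - 4, - 1/7, - 2/15,0.13, 3.37,5,5.73,  6]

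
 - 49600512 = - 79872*621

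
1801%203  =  177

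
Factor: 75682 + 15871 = 7^1 * 11^1*29^1*41^1 = 91553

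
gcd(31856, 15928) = 15928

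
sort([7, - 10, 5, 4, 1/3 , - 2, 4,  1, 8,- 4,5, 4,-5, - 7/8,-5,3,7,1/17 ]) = [-10 , - 5, - 5,-4, - 2,  -  7/8, 1/17,1/3, 1, 3,4,4, 4 , 5, 5 , 7,7,8 ] 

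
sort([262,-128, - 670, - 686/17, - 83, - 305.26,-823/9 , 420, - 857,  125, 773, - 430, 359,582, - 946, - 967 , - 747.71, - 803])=[ - 967, - 946 , - 857, - 803,-747.71,- 670,  -  430, - 305.26,-128, - 823/9, - 83, - 686/17, 125,262 , 359,420,582,773 ]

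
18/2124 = 1/118 = 0.01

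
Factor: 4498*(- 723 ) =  - 3252054  =  -2^1 *3^1*13^1*173^1 * 241^1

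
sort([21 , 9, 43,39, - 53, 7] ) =[ - 53,7,  9, 21,39, 43]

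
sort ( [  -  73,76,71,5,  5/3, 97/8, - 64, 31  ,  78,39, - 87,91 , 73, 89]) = [ - 87,-73, - 64,5/3,5,97/8,31,  39,71,73,76, 78,89,91] 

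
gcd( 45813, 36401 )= 1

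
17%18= 17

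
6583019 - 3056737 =3526282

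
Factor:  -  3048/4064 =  - 3/4 = - 2^( - 2) *3^1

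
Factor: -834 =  - 2^1*3^1 * 139^1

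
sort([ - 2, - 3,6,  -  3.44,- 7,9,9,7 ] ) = [  -  7, - 3.44, - 3, - 2,6, 7,9, 9] 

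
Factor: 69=3^1*23^1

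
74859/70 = 1069+ 29/70 = 1069.41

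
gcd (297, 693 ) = 99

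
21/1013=21/1013 = 0.02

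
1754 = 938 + 816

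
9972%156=144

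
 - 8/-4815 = 8/4815= 0.00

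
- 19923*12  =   - 239076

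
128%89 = 39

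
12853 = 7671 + 5182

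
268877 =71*3787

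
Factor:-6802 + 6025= -3^1 * 7^1*37^1 = - 777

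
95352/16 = 11919/2 = 5959.50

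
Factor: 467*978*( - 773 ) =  - 353049198 = -2^1*3^1*163^1*467^1*773^1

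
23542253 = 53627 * 439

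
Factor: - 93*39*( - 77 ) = 279279 = 3^2*  7^1*11^1*13^1 * 31^1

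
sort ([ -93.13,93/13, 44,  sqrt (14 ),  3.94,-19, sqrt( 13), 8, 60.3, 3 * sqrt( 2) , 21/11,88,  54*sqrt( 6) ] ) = [ - 93.13, - 19, 21/11,sqrt( 13 ),  sqrt( 14),3.94,3*sqrt( 2 ),93/13,8,  44, 60.3,  88,54 * sqrt(6 ) ]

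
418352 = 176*2377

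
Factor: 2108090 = 2^1*5^1*210809^1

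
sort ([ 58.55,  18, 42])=[18, 42, 58.55]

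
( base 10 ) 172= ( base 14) C4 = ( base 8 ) 254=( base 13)103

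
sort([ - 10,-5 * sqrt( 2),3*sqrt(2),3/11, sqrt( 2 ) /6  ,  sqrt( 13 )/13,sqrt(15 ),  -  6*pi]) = [ - 6*pi, - 10, - 5*sqrt(2),sqrt(2 )/6,  3/11,sqrt(13) /13,  sqrt(15), 3 * sqrt(2)] 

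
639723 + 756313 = 1396036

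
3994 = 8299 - 4305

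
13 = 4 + 9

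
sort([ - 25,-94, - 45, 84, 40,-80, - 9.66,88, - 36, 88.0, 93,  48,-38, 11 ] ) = [-94, - 80,  -  45, - 38, - 36, - 25,-9.66, 11,40 , 48, 84,88,88.0, 93]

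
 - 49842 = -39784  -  10058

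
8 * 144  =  1152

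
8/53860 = 2/13465 = 0.00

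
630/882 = 5/7 = 0.71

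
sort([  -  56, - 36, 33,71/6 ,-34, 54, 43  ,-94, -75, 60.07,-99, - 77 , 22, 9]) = [ - 99,-94,-77 , -75,-56, - 36, - 34, 9,  71/6, 22, 33, 43, 54, 60.07 ]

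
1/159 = 1/159 = 0.01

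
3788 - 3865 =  - 77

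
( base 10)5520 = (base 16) 1590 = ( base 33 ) 529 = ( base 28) 714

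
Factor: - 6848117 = - 31^1*220907^1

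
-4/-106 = 2/53 =0.04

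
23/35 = 23/35 = 0.66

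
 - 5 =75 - 80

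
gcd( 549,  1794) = 3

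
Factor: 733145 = 5^1*7^1 *20947^1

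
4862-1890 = 2972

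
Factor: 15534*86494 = 2^2*3^2*59^1*733^1*863^1 = 1343597796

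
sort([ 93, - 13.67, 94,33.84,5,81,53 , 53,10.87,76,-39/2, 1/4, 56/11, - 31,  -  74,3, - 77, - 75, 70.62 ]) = [ - 77,-75, - 74, - 31, - 39/2,  -  13.67, 1/4, 3,5, 56/11,10.87,33.84,53, 53,70.62,76,81,93, 94]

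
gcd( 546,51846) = 6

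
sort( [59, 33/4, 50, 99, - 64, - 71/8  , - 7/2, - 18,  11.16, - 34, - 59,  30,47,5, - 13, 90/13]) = [  -  64, - 59, - 34, - 18, - 13, - 71/8, - 7/2,5,  90/13,33/4, 11.16, 30,47, 50,59, 99] 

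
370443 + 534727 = 905170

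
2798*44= 123112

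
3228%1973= 1255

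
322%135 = 52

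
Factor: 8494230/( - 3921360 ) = - 2^( - 3) * 59^1*4799^1*16339^( - 1) = -283141/130712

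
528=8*66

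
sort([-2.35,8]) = [ - 2.35, 8 ] 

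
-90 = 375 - 465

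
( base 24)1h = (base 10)41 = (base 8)51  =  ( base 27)1e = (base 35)16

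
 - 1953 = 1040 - 2993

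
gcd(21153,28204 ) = 7051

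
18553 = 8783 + 9770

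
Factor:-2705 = -5^1*541^1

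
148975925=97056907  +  51919018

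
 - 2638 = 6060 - 8698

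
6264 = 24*261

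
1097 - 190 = 907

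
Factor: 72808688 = 2^4*17^1*267679^1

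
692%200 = 92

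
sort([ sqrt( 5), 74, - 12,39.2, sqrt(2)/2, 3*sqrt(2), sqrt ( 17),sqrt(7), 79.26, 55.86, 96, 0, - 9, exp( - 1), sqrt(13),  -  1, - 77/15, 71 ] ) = [ - 12, - 9, - 77/15,-1, 0, exp(-1),sqrt(2)/2, sqrt(5),sqrt( 7),sqrt(13),sqrt(17 ), 3*sqrt( 2),39.2, 55.86,71,74,79.26, 96] 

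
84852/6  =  14142 = 14142.00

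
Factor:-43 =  - 43^1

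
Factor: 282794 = 2^1*141397^1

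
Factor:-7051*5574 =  -39302274 = - 2^1*3^1*11^1*641^1*929^1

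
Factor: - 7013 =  - 7013^1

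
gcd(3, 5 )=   1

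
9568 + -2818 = 6750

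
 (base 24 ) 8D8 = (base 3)20202112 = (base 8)11500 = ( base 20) C68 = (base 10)4928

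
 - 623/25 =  - 623/25=-24.92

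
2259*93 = 210087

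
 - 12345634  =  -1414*8731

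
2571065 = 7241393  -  4670328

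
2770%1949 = 821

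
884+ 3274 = 4158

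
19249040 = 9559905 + 9689135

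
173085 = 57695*3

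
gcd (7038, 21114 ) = 7038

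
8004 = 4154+3850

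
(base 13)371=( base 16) 257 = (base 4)21113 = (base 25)NO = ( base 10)599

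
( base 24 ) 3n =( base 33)2t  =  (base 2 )1011111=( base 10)95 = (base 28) 3B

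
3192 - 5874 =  - 2682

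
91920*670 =61586400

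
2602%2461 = 141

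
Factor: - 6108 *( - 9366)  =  57207528 = 2^3*3^2 * 7^1 * 223^1 * 509^1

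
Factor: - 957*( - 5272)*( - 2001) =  - 2^3 * 3^2 * 11^1*23^1*29^2*659^1 = -10095653304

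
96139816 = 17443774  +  78696042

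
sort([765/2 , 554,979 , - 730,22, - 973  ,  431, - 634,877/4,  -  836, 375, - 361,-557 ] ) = [ - 973, - 836, - 730,-634, - 557, - 361,  22, 877/4,375,  765/2,431, 554,979] 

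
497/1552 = 497/1552 = 0.32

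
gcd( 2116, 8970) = 46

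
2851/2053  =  1+ 798/2053 = 1.39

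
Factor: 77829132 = 2^2*3^1*281^1*23081^1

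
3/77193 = 1/25731 = 0.00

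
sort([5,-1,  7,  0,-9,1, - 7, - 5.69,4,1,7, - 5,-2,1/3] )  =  [ - 9, - 7,-5.69, - 5,  -  2, - 1 , 0, 1/3, 1, 1,4 , 5,7,7 ]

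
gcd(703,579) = 1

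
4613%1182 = 1067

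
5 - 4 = 1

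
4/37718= 2/18859 = 0.00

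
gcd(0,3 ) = 3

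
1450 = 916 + 534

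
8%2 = 0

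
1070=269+801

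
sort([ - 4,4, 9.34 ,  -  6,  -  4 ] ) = [ - 6, - 4, - 4, 4, 9.34]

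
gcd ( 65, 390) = 65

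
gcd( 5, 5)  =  5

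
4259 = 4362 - 103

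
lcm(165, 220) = 660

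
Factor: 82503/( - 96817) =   -  3^2*7^( - 1)*89^1*103^1*13831^(-1)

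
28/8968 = 7/2242=0.00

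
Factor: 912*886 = 2^5*3^1  *19^1 * 443^1 = 808032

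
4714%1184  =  1162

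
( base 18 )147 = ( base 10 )403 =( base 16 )193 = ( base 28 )eb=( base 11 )337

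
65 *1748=113620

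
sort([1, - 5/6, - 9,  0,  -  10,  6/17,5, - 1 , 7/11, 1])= [-10,  -  9,  -  1,  -  5/6, 0,6/17,7/11,1,1,5 ]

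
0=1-1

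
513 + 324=837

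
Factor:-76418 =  - 2^1*19^1*2011^1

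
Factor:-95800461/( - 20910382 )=2^(  -  1)*3^1*10455191^( - 1)*  31933487^1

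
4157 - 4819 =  - 662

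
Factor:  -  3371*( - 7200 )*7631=2^5 * 3^2 * 5^2*13^1*587^1*3371^1 = 185213527200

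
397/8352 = 397/8352 = 0.05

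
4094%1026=1016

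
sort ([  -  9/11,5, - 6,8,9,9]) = [ - 6, - 9/11,5, 8,9,9 ]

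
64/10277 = 64/10277  =  0.01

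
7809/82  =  7809/82 = 95.23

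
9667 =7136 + 2531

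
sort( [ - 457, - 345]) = [ - 457, - 345 ] 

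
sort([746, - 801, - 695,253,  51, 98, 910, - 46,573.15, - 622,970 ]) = [ - 801, - 695, - 622, - 46,51, 98 , 253,573.15, 746, 910, 970 ] 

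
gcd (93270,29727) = 3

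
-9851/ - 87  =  113 + 20/87=   113.23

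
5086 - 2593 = 2493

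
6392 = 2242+4150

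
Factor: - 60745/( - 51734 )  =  2^ ( - 1 )*5^1*12149^1*25867^( - 1)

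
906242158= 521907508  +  384334650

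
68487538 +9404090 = 77891628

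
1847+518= 2365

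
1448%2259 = 1448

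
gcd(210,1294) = 2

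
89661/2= 44830+1/2 = 44830.50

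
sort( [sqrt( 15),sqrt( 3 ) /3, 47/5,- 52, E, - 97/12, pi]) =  [ - 52,-97/12  ,  sqrt( 3 )/3 , E, pi,sqrt( 15 ),47/5]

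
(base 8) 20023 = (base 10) 8211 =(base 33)7HR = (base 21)ID0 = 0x2013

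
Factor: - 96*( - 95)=9120 = 2^5*  3^1*5^1*19^1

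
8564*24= 205536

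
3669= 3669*1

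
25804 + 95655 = 121459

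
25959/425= 1527/25 = 61.08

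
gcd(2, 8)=2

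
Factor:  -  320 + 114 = -206 = - 2^1*103^1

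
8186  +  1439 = 9625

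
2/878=1/439  =  0.00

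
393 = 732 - 339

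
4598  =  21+4577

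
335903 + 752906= 1088809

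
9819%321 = 189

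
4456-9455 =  - 4999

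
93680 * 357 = 33443760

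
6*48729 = 292374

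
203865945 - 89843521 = 114022424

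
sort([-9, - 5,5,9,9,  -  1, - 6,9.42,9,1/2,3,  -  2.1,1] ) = [ -9,  -  6, - 5, - 2.1,  -  1, 1/2, 1, 3,5,9, 9,9,9.42] 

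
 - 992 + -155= - 1147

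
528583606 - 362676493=165907113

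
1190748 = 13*91596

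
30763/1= 30763 =30763.00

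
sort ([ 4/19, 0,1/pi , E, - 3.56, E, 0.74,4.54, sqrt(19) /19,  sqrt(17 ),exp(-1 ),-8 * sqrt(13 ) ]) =[ - 8 * sqrt( 13 ), - 3.56,  0, 4/19, sqrt( 19 ) /19, 1/pi, exp( - 1 ),0.74,  E, E,sqrt(17 ), 4.54 ]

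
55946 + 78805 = 134751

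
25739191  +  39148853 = 64888044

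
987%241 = 23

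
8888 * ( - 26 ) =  - 231088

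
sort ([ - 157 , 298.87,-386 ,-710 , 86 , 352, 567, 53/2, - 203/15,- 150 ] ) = [ - 710, - 386 , - 157, - 150 , - 203/15, 53/2 , 86,298.87, 352, 567]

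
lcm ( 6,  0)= 0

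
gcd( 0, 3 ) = 3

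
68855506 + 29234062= 98089568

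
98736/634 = 49368/317 = 155.74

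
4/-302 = -2/151 = - 0.01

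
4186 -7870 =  - 3684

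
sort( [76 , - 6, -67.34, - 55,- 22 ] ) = [ - 67.34, - 55, - 22,  -  6, 76 ]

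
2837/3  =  2837/3  =  945.67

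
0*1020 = 0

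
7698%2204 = 1086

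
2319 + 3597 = 5916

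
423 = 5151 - 4728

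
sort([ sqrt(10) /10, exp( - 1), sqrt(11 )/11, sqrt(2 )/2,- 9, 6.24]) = [ - 9,sqrt( 11)/11, sqrt( 10 )/10, exp (- 1),sqrt( 2 ) /2, 6.24]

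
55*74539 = 4099645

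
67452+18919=86371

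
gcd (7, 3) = 1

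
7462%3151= 1160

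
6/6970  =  3/3485=0.00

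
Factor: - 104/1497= -2^3*3^( - 1 )*13^1*499^(-1)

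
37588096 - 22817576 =14770520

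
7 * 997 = 6979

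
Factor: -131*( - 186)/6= 4061=31^1*131^1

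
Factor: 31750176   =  2^5*3^1*330731^1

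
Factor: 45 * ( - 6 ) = -2^1 * 3^3  *  5^1 = - 270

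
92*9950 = 915400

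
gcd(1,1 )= 1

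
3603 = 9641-6038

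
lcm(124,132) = 4092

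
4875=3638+1237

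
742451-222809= 519642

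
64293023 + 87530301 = 151823324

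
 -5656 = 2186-7842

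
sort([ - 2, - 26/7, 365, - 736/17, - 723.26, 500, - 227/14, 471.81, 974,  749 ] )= [ -723.26, - 736/17, - 227/14, - 26/7,  -  2,  365,  471.81,500,749,974 ] 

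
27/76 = 27/76  =  0.36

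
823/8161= 823/8161 = 0.10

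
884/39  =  22 + 2/3=22.67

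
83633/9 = 83633/9 = 9292.56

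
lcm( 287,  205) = 1435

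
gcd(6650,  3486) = 14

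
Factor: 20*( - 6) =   -  120 = -  2^3 * 3^1*5^1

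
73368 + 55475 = 128843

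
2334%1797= 537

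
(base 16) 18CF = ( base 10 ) 6351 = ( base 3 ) 22201020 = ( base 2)1100011001111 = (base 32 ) 66f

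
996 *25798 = 25694808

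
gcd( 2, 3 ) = 1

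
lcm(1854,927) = 1854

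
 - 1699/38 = - 45 + 11/38 = -44.71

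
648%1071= 648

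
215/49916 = 215/49916 = 0.00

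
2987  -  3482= - 495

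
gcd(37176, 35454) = 6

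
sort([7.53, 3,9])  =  [3, 7.53,9]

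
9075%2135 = 535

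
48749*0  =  0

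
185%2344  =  185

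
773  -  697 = 76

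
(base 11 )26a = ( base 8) 476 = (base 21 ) f3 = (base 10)318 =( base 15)163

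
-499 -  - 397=- 102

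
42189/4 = 10547 + 1/4  =  10547.25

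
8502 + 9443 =17945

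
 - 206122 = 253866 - 459988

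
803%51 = 38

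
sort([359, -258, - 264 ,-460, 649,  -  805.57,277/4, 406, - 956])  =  [ - 956, - 805.57, - 460, - 264, - 258, 277/4,  359, 406,649]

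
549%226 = 97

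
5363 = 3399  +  1964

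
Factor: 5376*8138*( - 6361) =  - 278293037568=   - 2^9  *  3^1*7^1*13^1 * 313^1*6361^1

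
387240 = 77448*5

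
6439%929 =865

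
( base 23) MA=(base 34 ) F6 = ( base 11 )42a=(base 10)516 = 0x204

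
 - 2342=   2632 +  - 4974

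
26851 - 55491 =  - 28640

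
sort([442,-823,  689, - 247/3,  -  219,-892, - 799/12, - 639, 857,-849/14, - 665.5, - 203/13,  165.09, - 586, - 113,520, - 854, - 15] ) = [ - 892, - 854 , - 823,-665.5, - 639, - 586, - 219,-113, - 247/3, - 799/12,  -  849/14, - 203/13, - 15,165.09, 442,  520,  689,  857]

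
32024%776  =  208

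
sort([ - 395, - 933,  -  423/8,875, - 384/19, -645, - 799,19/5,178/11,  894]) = [ - 933 , - 799, - 645 , - 395, - 423/8, - 384/19, 19/5,178/11,875,894] 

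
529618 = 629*842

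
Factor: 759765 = 3^1 * 5^1*50651^1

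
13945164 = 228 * 61163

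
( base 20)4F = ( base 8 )137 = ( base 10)95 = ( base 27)3e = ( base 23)43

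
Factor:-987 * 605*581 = -3^1 * 5^1*7^2* 11^2* 47^1*83^1=-346935435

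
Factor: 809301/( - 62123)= - 951/73 = -3^1*73^(-1 )*317^1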